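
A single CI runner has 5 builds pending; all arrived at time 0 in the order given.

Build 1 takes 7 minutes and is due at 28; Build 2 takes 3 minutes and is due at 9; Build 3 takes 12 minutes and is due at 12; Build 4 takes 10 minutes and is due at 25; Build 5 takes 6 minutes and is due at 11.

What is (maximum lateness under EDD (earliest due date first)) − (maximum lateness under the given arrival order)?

EDD (increasing due date): Build 2 Build 5 Build 3 Build 4 Build 1.
Build 2: 0→3, due 9, lateness -6
Build 5: 3→9, due 11, lateness -2
Build 3: 9→21, due 12, lateness 9
Build 4: 21→31, due 25, lateness 6
Build 1: 31→38, due 28, lateness 10
Maximum = 10.
FIFO (arrival order): Build 1 Build 2 Build 3 Build 4 Build 5.
Build 1: 0→7, due 28, lateness -21
Build 2: 7→10, due 9, lateness 1
Build 3: 10→22, due 12, lateness 10
Build 4: 22→32, due 25, lateness 7
Build 5: 32→38, due 11, lateness 27
Maximum = 27.
Difference = 10 − 27 = -17.

-17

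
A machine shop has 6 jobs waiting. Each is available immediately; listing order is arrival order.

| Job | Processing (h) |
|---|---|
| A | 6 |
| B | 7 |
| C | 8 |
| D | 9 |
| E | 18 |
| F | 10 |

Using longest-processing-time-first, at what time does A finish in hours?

LPT (decreasing processing time): E F D C B A.
E: 0→18
F: 18→28
D: 28→37
C: 37→45
B: 45→52
A: 52→58

58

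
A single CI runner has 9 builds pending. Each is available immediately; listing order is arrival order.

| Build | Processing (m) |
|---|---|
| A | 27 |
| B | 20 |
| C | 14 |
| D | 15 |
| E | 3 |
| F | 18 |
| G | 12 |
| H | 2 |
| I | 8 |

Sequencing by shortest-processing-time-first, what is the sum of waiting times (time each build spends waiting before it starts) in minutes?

SPT (increasing processing time): H E I G C D F B A.
H: waits 0, runs 0→2
E: waits 2, runs 2→5
I: waits 5, runs 5→13
G: waits 13, runs 13→25
C: waits 25, runs 25→39
D: waits 39, runs 39→54
F: waits 54, runs 54→72
B: waits 72, runs 72→92
A: waits 92, runs 92→119
Sum = 0+2+5+13+25+39+54+72+92 = 302.

302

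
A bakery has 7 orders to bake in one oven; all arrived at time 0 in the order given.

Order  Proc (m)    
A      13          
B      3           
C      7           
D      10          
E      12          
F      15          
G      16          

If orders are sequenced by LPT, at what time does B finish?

LPT (decreasing processing time): G F A E D C B.
G: 0→16
F: 16→31
A: 31→44
E: 44→56
D: 56→66
C: 66→73
B: 73→76

76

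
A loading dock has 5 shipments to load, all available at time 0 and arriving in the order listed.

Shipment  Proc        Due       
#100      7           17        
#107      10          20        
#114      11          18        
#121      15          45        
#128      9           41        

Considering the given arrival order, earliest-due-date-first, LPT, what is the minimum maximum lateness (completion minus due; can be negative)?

8

FIFO (arrival order): #100 #107 #114 #121 #128.
#100: 0→7, due 17, lateness -10
#107: 7→17, due 20, lateness -3
#114: 17→28, due 18, lateness 10
#121: 28→43, due 45, lateness -2
#128: 43→52, due 41, lateness 11
Maximum = 11.
EDD (increasing due date): #100 #114 #107 #128 #121.
#100: 0→7, due 17, lateness -10
#114: 7→18, due 18, lateness 0
#107: 18→28, due 20, lateness 8
#128: 28→37, due 41, lateness -4
#121: 37→52, due 45, lateness 7
Maximum = 8.
LPT (decreasing processing time): #121 #114 #107 #128 #100.
#121: 0→15, due 45, lateness -30
#114: 15→26, due 18, lateness 8
#107: 26→36, due 20, lateness 16
#128: 36→45, due 41, lateness 4
#100: 45→52, due 17, lateness 35
Maximum = 35.
FIFO 11, EDD 8, LPT 35 → minimum 8.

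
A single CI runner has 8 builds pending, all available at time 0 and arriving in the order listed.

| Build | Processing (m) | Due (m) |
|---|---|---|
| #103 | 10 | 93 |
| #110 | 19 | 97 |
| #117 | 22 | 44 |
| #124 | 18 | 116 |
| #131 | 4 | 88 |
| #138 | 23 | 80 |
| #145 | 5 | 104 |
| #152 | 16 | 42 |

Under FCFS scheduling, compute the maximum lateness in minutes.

FIFO (arrival order): #103 #110 #117 #124 #131 #138 #145 #152.
#103: 0→10, due 93, lateness -83
#110: 10→29, due 97, lateness -68
#117: 29→51, due 44, lateness 7
#124: 51→69, due 116, lateness -47
#131: 69→73, due 88, lateness -15
#138: 73→96, due 80, lateness 16
#145: 96→101, due 104, lateness -3
#152: 101→117, due 42, lateness 75
Maximum = 75.

75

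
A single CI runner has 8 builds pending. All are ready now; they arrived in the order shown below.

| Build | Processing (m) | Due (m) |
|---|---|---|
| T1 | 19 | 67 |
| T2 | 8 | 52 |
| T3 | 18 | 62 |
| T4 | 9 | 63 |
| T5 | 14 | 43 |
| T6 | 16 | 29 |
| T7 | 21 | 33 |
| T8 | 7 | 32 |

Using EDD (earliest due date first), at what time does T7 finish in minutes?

44

EDD (increasing due date): T6 T8 T7 T5 T2 T3 T4 T1.
T6: 0→16
T8: 16→23
T7: 23→44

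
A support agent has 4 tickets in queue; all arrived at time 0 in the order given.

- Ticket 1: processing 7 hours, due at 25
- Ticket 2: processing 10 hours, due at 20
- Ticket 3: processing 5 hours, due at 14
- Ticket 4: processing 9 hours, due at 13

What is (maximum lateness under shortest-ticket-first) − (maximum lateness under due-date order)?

SPT (increasing processing time): Ticket 3 Ticket 1 Ticket 4 Ticket 2.
Ticket 3: 0→5, due 14, lateness -9
Ticket 1: 5→12, due 25, lateness -13
Ticket 4: 12→21, due 13, lateness 8
Ticket 2: 21→31, due 20, lateness 11
Maximum = 11.
EDD (increasing due date): Ticket 4 Ticket 3 Ticket 2 Ticket 1.
Ticket 4: 0→9, due 13, lateness -4
Ticket 3: 9→14, due 14, lateness 0
Ticket 2: 14→24, due 20, lateness 4
Ticket 1: 24→31, due 25, lateness 6
Maximum = 6.
Difference = 11 − 6 = 5.

5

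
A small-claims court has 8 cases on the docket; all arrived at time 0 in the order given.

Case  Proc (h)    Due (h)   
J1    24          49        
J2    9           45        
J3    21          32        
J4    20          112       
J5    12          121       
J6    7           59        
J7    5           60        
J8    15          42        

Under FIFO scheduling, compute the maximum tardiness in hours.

71

FIFO (arrival order): J1 J2 J3 J4 J5 J6 J7 J8.
J1: 0→24, due 49, tardiness 0
J2: 24→33, due 45, tardiness 0
J3: 33→54, due 32, tardiness 22
J4: 54→74, due 112, tardiness 0
J5: 74→86, due 121, tardiness 0
J6: 86→93, due 59, tardiness 34
J7: 93→98, due 60, tardiness 38
J8: 98→113, due 42, tardiness 71
Maximum = 71.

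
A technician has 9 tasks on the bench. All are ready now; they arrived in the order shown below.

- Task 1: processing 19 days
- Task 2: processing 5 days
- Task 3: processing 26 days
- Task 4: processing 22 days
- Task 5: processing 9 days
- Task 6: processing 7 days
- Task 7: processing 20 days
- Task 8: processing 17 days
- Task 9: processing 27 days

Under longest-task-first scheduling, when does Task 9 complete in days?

27

LPT (decreasing processing time): Task 9 Task 3 Task 4 Task 7 Task 1 Task 8 Task 5 Task 6 Task 2.
Task 9: 0→27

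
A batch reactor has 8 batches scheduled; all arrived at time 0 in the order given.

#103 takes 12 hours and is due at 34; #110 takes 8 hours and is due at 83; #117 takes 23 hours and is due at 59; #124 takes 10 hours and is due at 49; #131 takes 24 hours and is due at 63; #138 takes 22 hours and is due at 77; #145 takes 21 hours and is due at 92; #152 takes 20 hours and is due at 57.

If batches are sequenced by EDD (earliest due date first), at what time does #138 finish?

111

EDD (increasing due date): #103 #124 #152 #117 #131 #138 #110 #145.
#103: 0→12
#124: 12→22
#152: 22→42
#117: 42→65
#131: 65→89
#138: 89→111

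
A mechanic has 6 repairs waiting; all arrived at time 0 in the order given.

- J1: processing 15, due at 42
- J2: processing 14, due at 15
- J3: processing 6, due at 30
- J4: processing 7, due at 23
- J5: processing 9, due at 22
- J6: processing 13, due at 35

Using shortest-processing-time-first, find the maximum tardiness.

34

SPT (increasing processing time): J3 J4 J5 J6 J2 J1.
J3: 0→6, due 30, tardiness 0
J4: 6→13, due 23, tardiness 0
J5: 13→22, due 22, tardiness 0
J6: 22→35, due 35, tardiness 0
J2: 35→49, due 15, tardiness 34
J1: 49→64, due 42, tardiness 22
Maximum = 34.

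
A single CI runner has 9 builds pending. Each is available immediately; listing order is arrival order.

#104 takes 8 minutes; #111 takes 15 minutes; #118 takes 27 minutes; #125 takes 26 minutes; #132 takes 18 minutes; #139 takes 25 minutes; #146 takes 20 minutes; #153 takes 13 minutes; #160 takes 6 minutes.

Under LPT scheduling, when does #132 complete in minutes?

LPT (decreasing processing time): #118 #125 #139 #146 #132 #111 #153 #104 #160.
#118: 0→27
#125: 27→53
#139: 53→78
#146: 78→98
#132: 98→116

116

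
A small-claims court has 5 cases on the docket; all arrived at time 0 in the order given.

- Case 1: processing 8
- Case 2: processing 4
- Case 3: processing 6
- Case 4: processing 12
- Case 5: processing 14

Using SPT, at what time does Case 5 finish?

SPT (increasing processing time): Case 2 Case 3 Case 1 Case 4 Case 5.
Case 2: 0→4
Case 3: 4→10
Case 1: 10→18
Case 4: 18→30
Case 5: 30→44

44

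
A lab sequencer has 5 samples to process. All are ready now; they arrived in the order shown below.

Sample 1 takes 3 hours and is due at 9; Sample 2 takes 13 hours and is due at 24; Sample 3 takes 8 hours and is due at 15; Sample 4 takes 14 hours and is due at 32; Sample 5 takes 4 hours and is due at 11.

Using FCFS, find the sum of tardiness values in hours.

FIFO (arrival order): Sample 1 Sample 2 Sample 3 Sample 4 Sample 5.
Sample 1: 0→3, due 9, tardiness 0
Sample 2: 3→16, due 24, tardiness 0
Sample 3: 16→24, due 15, tardiness 9
Sample 4: 24→38, due 32, tardiness 6
Sample 5: 38→42, due 11, tardiness 31
Sum = 0+0+9+6+31 = 46.

46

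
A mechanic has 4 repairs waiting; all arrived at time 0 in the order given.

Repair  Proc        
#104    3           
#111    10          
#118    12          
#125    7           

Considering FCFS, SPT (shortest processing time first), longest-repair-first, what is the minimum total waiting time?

33

FIFO (arrival order): #104 #111 #118 #125.
#104: waits 0, runs 0→3
#111: waits 3, runs 3→13
#118: waits 13, runs 13→25
#125: waits 25, runs 25→32
Sum = 0+3+13+25 = 41.
SPT (increasing processing time): #104 #125 #111 #118.
#104: waits 0, runs 0→3
#125: waits 3, runs 3→10
#111: waits 10, runs 10→20
#118: waits 20, runs 20→32
Sum = 0+3+10+20 = 33.
LPT (decreasing processing time): #118 #111 #125 #104.
#118: waits 0, runs 0→12
#111: waits 12, runs 12→22
#125: waits 22, runs 22→29
#104: waits 29, runs 29→32
Sum = 0+12+22+29 = 63.
FIFO 41, SPT 33, LPT 63 → minimum 33.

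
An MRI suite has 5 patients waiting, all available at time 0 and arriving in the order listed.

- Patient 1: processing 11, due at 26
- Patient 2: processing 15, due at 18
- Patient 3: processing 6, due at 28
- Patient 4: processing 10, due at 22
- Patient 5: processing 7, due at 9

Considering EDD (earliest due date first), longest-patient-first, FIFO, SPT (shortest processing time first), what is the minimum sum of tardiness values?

44

EDD (increasing due date): Patient 5 Patient 2 Patient 4 Patient 1 Patient 3.
Patient 5: 0→7, due 9, tardiness 0
Patient 2: 7→22, due 18, tardiness 4
Patient 4: 22→32, due 22, tardiness 10
Patient 1: 32→43, due 26, tardiness 17
Patient 3: 43→49, due 28, tardiness 21
Sum = 0+4+10+17+21 = 52.
LPT (decreasing processing time): Patient 2 Patient 1 Patient 4 Patient 5 Patient 3.
Patient 2: 0→15, due 18, tardiness 0
Patient 1: 15→26, due 26, tardiness 0
Patient 4: 26→36, due 22, tardiness 14
Patient 5: 36→43, due 9, tardiness 34
Patient 3: 43→49, due 28, tardiness 21
Sum = 0+0+14+34+21 = 69.
FIFO (arrival order): Patient 1 Patient 2 Patient 3 Patient 4 Patient 5.
Patient 1: 0→11, due 26, tardiness 0
Patient 2: 11→26, due 18, tardiness 8
Patient 3: 26→32, due 28, tardiness 4
Patient 4: 32→42, due 22, tardiness 20
Patient 5: 42→49, due 9, tardiness 40
Sum = 0+8+4+20+40 = 72.
SPT (increasing processing time): Patient 3 Patient 5 Patient 4 Patient 1 Patient 2.
Patient 3: 0→6, due 28, tardiness 0
Patient 5: 6→13, due 9, tardiness 4
Patient 4: 13→23, due 22, tardiness 1
Patient 1: 23→34, due 26, tardiness 8
Patient 2: 34→49, due 18, tardiness 31
Sum = 0+4+1+8+31 = 44.
EDD 52, LPT 69, FIFO 72, SPT 44 → minimum 44.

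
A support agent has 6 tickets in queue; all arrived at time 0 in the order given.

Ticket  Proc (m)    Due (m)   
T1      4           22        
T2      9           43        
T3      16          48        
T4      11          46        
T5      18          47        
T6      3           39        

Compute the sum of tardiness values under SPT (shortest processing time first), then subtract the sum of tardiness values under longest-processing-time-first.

-55

SPT (increasing processing time): T6 T1 T2 T4 T3 T5.
T6: 0→3, due 39, tardiness 0
T1: 3→7, due 22, tardiness 0
T2: 7→16, due 43, tardiness 0
T4: 16→27, due 46, tardiness 0
T3: 27→43, due 48, tardiness 0
T5: 43→61, due 47, tardiness 14
Sum = 0+0+0+0+0+14 = 14.
LPT (decreasing processing time): T5 T3 T4 T2 T1 T6.
T5: 0→18, due 47, tardiness 0
T3: 18→34, due 48, tardiness 0
T4: 34→45, due 46, tardiness 0
T2: 45→54, due 43, tardiness 11
T1: 54→58, due 22, tardiness 36
T6: 58→61, due 39, tardiness 22
Sum = 0+0+0+11+36+22 = 69.
Difference = 14 − 69 = -55.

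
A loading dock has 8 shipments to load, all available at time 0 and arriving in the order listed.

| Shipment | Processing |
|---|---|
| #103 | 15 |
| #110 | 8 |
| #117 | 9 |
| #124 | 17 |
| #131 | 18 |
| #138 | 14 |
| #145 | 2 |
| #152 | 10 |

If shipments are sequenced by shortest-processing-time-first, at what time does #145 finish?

2

SPT (increasing processing time): #145 #110 #117 #152 #138 #103 #124 #131.
#145: 0→2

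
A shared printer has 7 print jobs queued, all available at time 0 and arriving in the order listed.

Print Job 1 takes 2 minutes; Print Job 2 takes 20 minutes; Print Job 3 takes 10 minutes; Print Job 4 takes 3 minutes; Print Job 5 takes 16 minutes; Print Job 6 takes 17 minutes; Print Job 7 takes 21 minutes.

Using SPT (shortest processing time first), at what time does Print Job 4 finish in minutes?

5

SPT (increasing processing time): Print Job 1 Print Job 4 Print Job 3 Print Job 5 Print Job 6 Print Job 2 Print Job 7.
Print Job 1: 0→2
Print Job 4: 2→5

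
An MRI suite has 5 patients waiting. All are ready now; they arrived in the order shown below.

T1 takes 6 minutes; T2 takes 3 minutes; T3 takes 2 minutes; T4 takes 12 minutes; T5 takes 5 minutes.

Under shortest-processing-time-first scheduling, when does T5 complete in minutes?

10

SPT (increasing processing time): T3 T2 T5 T1 T4.
T3: 0→2
T2: 2→5
T5: 5→10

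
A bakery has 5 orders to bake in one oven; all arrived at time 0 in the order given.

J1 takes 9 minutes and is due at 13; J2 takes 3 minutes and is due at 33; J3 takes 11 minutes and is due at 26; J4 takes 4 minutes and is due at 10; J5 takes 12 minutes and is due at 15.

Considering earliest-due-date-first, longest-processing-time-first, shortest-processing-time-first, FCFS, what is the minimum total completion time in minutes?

92

EDD (increasing due date): J4 J1 J5 J3 J2.
J4: 0→4
J1: 4→13
J5: 13→25
J3: 25→36
J2: 36→39
Sum = 4+13+25+36+39 = 117.
LPT (decreasing processing time): J5 J3 J1 J4 J2.
J5: 0→12
J3: 12→23
J1: 23→32
J4: 32→36
J2: 36→39
Sum = 12+23+32+36+39 = 142.
SPT (increasing processing time): J2 J4 J1 J3 J5.
J2: 0→3
J4: 3→7
J1: 7→16
J3: 16→27
J5: 27→39
Sum = 3+7+16+27+39 = 92.
FIFO (arrival order): J1 J2 J3 J4 J5.
J1: 0→9
J2: 9→12
J3: 12→23
J4: 23→27
J5: 27→39
Sum = 9+12+23+27+39 = 110.
EDD 117, LPT 142, SPT 92, FIFO 110 → minimum 92.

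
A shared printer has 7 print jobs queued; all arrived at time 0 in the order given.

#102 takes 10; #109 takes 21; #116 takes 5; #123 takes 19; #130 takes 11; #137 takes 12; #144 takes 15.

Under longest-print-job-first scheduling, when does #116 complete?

LPT (decreasing processing time): #109 #123 #144 #137 #130 #102 #116.
#109: 0→21
#123: 21→40
#144: 40→55
#137: 55→67
#130: 67→78
#102: 78→88
#116: 88→93

93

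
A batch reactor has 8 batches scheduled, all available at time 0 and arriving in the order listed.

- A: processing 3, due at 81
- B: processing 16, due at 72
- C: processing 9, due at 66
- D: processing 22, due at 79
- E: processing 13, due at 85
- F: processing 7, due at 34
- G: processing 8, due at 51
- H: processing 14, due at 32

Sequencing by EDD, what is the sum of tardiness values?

EDD (increasing due date): H F G C B D A E.
H: 0→14, due 32, tardiness 0
F: 14→21, due 34, tardiness 0
G: 21→29, due 51, tardiness 0
C: 29→38, due 66, tardiness 0
B: 38→54, due 72, tardiness 0
D: 54→76, due 79, tardiness 0
A: 76→79, due 81, tardiness 0
E: 79→92, due 85, tardiness 7
Sum = 0+0+0+0+0+0+0+7 = 7.

7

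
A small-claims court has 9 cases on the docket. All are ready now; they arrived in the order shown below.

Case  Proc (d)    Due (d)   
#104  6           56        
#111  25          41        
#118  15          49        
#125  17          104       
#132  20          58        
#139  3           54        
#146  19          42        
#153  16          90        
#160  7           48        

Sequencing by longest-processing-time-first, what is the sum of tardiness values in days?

LPT (decreasing processing time): #111 #132 #146 #125 #153 #118 #160 #104 #139.
#111: 0→25, due 41, tardiness 0
#132: 25→45, due 58, tardiness 0
#146: 45→64, due 42, tardiness 22
#125: 64→81, due 104, tardiness 0
#153: 81→97, due 90, tardiness 7
#118: 97→112, due 49, tardiness 63
#160: 112→119, due 48, tardiness 71
#104: 119→125, due 56, tardiness 69
#139: 125→128, due 54, tardiness 74
Sum = 0+0+22+0+7+63+71+69+74 = 306.

306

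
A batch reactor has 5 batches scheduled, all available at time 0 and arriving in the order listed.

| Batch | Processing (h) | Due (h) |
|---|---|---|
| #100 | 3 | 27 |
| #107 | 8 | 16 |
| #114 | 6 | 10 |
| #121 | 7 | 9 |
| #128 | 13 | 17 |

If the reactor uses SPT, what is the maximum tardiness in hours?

SPT (increasing processing time): #100 #114 #121 #107 #128.
#100: 0→3, due 27, tardiness 0
#114: 3→9, due 10, tardiness 0
#121: 9→16, due 9, tardiness 7
#107: 16→24, due 16, tardiness 8
#128: 24→37, due 17, tardiness 20
Maximum = 20.

20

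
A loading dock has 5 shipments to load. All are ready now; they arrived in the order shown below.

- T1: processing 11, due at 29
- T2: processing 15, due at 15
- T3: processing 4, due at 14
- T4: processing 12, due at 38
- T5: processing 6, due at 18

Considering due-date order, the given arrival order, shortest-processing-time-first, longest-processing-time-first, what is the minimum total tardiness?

28

EDD (increasing due date): T3 T2 T5 T1 T4.
T3: 0→4, due 14, tardiness 0
T2: 4→19, due 15, tardiness 4
T5: 19→25, due 18, tardiness 7
T1: 25→36, due 29, tardiness 7
T4: 36→48, due 38, tardiness 10
Sum = 0+4+7+7+10 = 28.
FIFO (arrival order): T1 T2 T3 T4 T5.
T1: 0→11, due 29, tardiness 0
T2: 11→26, due 15, tardiness 11
T3: 26→30, due 14, tardiness 16
T4: 30→42, due 38, tardiness 4
T5: 42→48, due 18, tardiness 30
Sum = 0+11+16+4+30 = 61.
SPT (increasing processing time): T3 T5 T1 T4 T2.
T3: 0→4, due 14, tardiness 0
T5: 4→10, due 18, tardiness 0
T1: 10→21, due 29, tardiness 0
T4: 21→33, due 38, tardiness 0
T2: 33→48, due 15, tardiness 33
Sum = 0+0+0+0+33 = 33.
LPT (decreasing processing time): T2 T4 T1 T5 T3.
T2: 0→15, due 15, tardiness 0
T4: 15→27, due 38, tardiness 0
T1: 27→38, due 29, tardiness 9
T5: 38→44, due 18, tardiness 26
T3: 44→48, due 14, tardiness 34
Sum = 0+0+9+26+34 = 69.
EDD 28, FIFO 61, SPT 33, LPT 69 → minimum 28.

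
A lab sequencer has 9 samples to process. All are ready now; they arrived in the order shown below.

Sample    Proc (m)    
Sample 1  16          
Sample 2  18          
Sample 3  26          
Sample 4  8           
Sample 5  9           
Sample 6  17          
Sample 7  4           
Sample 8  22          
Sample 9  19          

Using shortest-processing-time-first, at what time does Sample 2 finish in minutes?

72

SPT (increasing processing time): Sample 7 Sample 4 Sample 5 Sample 1 Sample 6 Sample 2 Sample 9 Sample 8 Sample 3.
Sample 7: 0→4
Sample 4: 4→12
Sample 5: 12→21
Sample 1: 21→37
Sample 6: 37→54
Sample 2: 54→72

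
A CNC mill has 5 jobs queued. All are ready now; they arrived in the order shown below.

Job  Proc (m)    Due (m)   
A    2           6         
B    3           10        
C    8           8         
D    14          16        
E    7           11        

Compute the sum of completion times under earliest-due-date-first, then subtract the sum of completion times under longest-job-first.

-52

EDD (increasing due date): A C B E D.
A: 0→2
C: 2→10
B: 10→13
E: 13→20
D: 20→34
Sum = 2+10+13+20+34 = 79.
LPT (decreasing processing time): D C E B A.
D: 0→14
C: 14→22
E: 22→29
B: 29→32
A: 32→34
Sum = 14+22+29+32+34 = 131.
Difference = 79 − 131 = -52.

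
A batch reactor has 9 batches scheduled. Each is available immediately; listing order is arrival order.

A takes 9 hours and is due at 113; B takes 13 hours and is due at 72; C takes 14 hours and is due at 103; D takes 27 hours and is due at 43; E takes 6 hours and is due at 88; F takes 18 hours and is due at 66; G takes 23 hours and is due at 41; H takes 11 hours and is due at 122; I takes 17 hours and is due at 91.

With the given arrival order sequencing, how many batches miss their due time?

4

FIFO (arrival order): A B C D E F G H I.
A: 0→9, due 113, tardiness 0
B: 9→22, due 72, tardiness 0
C: 22→36, due 103, tardiness 0
D: 36→63, due 43, tardiness 20
E: 63→69, due 88, tardiness 0
F: 69→87, due 66, tardiness 21
G: 87→110, due 41, tardiness 69
H: 110→121, due 122, tardiness 0
I: 121→138, due 91, tardiness 47
Late batches: 4.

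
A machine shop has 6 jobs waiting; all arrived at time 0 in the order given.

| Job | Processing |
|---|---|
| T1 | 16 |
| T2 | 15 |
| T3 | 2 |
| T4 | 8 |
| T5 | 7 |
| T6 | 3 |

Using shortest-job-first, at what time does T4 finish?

SPT (increasing processing time): T3 T6 T5 T4 T2 T1.
T3: 0→2
T6: 2→5
T5: 5→12
T4: 12→20

20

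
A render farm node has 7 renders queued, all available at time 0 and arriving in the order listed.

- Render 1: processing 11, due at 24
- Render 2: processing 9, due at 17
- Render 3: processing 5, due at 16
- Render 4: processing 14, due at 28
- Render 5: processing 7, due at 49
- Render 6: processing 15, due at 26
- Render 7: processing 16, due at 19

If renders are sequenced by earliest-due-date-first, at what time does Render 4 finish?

70

EDD (increasing due date): Render 3 Render 2 Render 7 Render 1 Render 6 Render 4 Render 5.
Render 3: 0→5
Render 2: 5→14
Render 7: 14→30
Render 1: 30→41
Render 6: 41→56
Render 4: 56→70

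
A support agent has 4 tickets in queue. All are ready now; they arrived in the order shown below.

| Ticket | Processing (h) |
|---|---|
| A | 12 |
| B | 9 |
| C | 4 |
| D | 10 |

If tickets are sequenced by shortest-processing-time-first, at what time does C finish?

4

SPT (increasing processing time): C B D A.
C: 0→4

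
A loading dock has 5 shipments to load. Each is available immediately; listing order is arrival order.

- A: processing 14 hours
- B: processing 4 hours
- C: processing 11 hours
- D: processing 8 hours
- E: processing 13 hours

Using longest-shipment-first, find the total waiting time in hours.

125

LPT (decreasing processing time): A E C D B.
A: waits 0, runs 0→14
E: waits 14, runs 14→27
C: waits 27, runs 27→38
D: waits 38, runs 38→46
B: waits 46, runs 46→50
Sum = 0+14+27+38+46 = 125.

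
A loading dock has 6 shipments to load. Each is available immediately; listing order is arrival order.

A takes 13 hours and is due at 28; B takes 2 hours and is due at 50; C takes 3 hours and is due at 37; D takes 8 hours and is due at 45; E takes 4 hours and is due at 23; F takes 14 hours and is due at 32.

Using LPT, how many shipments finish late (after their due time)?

2

LPT (decreasing processing time): F A D E C B.
F: 0→14, due 32, tardiness 0
A: 14→27, due 28, tardiness 0
D: 27→35, due 45, tardiness 0
E: 35→39, due 23, tardiness 16
C: 39→42, due 37, tardiness 5
B: 42→44, due 50, tardiness 0
Late shipments: 2.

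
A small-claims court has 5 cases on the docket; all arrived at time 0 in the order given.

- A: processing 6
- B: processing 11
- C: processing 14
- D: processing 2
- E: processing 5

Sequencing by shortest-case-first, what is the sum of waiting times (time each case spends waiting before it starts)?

SPT (increasing processing time): D E A B C.
D: waits 0, runs 0→2
E: waits 2, runs 2→7
A: waits 7, runs 7→13
B: waits 13, runs 13→24
C: waits 24, runs 24→38
Sum = 0+2+7+13+24 = 46.

46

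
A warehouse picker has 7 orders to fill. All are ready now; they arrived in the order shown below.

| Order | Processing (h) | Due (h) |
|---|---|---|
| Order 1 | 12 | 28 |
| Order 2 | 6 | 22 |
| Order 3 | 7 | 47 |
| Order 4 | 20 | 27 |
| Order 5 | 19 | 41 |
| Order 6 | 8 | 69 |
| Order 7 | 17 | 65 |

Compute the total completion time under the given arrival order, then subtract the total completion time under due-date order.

FIFO (arrival order): Order 1 Order 2 Order 3 Order 4 Order 5 Order 6 Order 7.
Order 1: 0→12
Order 2: 12→18
Order 3: 18→25
Order 4: 25→45
Order 5: 45→64
Order 6: 64→72
Order 7: 72→89
Sum = 12+18+25+45+64+72+89 = 325.
EDD (increasing due date): Order 2 Order 4 Order 1 Order 5 Order 3 Order 7 Order 6.
Order 2: 0→6
Order 4: 6→26
Order 1: 26→38
Order 5: 38→57
Order 3: 57→64
Order 7: 64→81
Order 6: 81→89
Sum = 6+26+38+57+64+81+89 = 361.
Difference = 325 − 361 = -36.

-36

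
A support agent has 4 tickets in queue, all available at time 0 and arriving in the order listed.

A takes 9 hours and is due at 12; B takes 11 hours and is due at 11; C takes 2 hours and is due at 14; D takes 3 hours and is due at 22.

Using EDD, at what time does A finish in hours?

EDD (increasing due date): B A C D.
B: 0→11
A: 11→20

20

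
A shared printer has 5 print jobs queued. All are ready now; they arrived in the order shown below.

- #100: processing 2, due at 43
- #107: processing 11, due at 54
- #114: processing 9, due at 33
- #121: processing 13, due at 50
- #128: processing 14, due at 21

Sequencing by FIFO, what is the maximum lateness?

FIFO (arrival order): #100 #107 #114 #121 #128.
#100: 0→2, due 43, lateness -41
#107: 2→13, due 54, lateness -41
#114: 13→22, due 33, lateness -11
#121: 22→35, due 50, lateness -15
#128: 35→49, due 21, lateness 28
Maximum = 28.

28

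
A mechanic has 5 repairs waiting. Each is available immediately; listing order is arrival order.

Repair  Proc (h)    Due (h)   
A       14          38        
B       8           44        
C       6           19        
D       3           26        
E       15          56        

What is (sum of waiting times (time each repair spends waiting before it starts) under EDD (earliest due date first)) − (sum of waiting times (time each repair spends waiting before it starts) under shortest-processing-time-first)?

9

EDD (increasing due date): C D A B E.
C: waits 0, runs 0→6
D: waits 6, runs 6→9
A: waits 9, runs 9→23
B: waits 23, runs 23→31
E: waits 31, runs 31→46
Sum = 0+6+9+23+31 = 69.
SPT (increasing processing time): D C B A E.
D: waits 0, runs 0→3
C: waits 3, runs 3→9
B: waits 9, runs 9→17
A: waits 17, runs 17→31
E: waits 31, runs 31→46
Sum = 0+3+9+17+31 = 60.
Difference = 69 − 60 = 9.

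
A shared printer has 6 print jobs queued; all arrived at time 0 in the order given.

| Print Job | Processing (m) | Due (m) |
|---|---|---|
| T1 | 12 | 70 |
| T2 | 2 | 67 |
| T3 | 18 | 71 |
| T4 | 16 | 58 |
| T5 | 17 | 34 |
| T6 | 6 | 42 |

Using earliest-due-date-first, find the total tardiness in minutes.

EDD (increasing due date): T5 T6 T4 T2 T1 T3.
T5: 0→17, due 34, tardiness 0
T6: 17→23, due 42, tardiness 0
T4: 23→39, due 58, tardiness 0
T2: 39→41, due 67, tardiness 0
T1: 41→53, due 70, tardiness 0
T3: 53→71, due 71, tardiness 0
Sum = 0+0+0+0+0+0 = 0.

0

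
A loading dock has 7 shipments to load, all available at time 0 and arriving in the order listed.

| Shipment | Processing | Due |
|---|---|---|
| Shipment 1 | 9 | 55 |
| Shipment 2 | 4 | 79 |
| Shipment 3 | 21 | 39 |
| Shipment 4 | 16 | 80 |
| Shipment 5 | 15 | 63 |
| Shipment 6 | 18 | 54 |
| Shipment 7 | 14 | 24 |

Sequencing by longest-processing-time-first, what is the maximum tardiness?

60

LPT (decreasing processing time): Shipment 3 Shipment 6 Shipment 4 Shipment 5 Shipment 7 Shipment 1 Shipment 2.
Shipment 3: 0→21, due 39, tardiness 0
Shipment 6: 21→39, due 54, tardiness 0
Shipment 4: 39→55, due 80, tardiness 0
Shipment 5: 55→70, due 63, tardiness 7
Shipment 7: 70→84, due 24, tardiness 60
Shipment 1: 84→93, due 55, tardiness 38
Shipment 2: 93→97, due 79, tardiness 18
Maximum = 60.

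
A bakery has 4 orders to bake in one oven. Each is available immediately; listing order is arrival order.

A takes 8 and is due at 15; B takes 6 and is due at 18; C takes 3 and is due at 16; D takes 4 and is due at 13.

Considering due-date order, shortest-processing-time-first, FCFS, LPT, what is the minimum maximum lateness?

3

EDD (increasing due date): D A C B.
D: 0→4, due 13, lateness -9
A: 4→12, due 15, lateness -3
C: 12→15, due 16, lateness -1
B: 15→21, due 18, lateness 3
Maximum = 3.
SPT (increasing processing time): C D B A.
C: 0→3, due 16, lateness -13
D: 3→7, due 13, lateness -6
B: 7→13, due 18, lateness -5
A: 13→21, due 15, lateness 6
Maximum = 6.
FIFO (arrival order): A B C D.
A: 0→8, due 15, lateness -7
B: 8→14, due 18, lateness -4
C: 14→17, due 16, lateness 1
D: 17→21, due 13, lateness 8
Maximum = 8.
LPT (decreasing processing time): A B D C.
A: 0→8, due 15, lateness -7
B: 8→14, due 18, lateness -4
D: 14→18, due 13, lateness 5
C: 18→21, due 16, lateness 5
Maximum = 5.
EDD 3, SPT 6, FIFO 8, LPT 5 → minimum 3.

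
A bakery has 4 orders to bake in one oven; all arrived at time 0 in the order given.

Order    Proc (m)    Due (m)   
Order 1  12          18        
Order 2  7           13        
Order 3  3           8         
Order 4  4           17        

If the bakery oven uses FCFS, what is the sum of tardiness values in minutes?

29

FIFO (arrival order): Order 1 Order 2 Order 3 Order 4.
Order 1: 0→12, due 18, tardiness 0
Order 2: 12→19, due 13, tardiness 6
Order 3: 19→22, due 8, tardiness 14
Order 4: 22→26, due 17, tardiness 9
Sum = 0+6+14+9 = 29.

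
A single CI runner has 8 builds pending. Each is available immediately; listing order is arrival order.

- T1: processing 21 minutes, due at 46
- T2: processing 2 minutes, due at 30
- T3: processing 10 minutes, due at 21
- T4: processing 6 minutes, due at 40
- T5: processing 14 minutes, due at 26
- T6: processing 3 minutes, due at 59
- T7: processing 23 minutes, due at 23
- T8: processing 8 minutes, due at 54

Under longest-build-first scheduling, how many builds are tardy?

LPT (decreasing processing time): T7 T1 T5 T3 T8 T4 T6 T2.
T7: 0→23, due 23, tardiness 0
T1: 23→44, due 46, tardiness 0
T5: 44→58, due 26, tardiness 32
T3: 58→68, due 21, tardiness 47
T8: 68→76, due 54, tardiness 22
T4: 76→82, due 40, tardiness 42
T6: 82→85, due 59, tardiness 26
T2: 85→87, due 30, tardiness 57
Late builds: 6.

6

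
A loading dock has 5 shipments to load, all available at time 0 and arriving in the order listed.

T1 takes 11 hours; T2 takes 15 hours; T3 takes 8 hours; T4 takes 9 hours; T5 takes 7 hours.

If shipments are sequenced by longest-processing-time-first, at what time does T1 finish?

LPT (decreasing processing time): T2 T1 T4 T3 T5.
T2: 0→15
T1: 15→26

26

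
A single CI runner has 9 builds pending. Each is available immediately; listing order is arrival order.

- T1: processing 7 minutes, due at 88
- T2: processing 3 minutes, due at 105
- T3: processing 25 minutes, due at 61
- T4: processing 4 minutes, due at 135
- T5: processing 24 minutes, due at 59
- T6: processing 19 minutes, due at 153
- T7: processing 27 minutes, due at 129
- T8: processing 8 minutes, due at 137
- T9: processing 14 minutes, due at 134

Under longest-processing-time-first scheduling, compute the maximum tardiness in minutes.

36

LPT (decreasing processing time): T7 T3 T5 T6 T9 T8 T1 T4 T2.
T7: 0→27, due 129, tardiness 0
T3: 27→52, due 61, tardiness 0
T5: 52→76, due 59, tardiness 17
T6: 76→95, due 153, tardiness 0
T9: 95→109, due 134, tardiness 0
T8: 109→117, due 137, tardiness 0
T1: 117→124, due 88, tardiness 36
T4: 124→128, due 135, tardiness 0
T2: 128→131, due 105, tardiness 26
Maximum = 36.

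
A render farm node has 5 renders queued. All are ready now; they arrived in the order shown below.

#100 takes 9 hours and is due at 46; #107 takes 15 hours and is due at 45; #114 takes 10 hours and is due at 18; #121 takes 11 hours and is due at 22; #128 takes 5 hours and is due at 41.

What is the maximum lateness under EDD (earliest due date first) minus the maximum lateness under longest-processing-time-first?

-14

EDD (increasing due date): #114 #121 #128 #107 #100.
#114: 0→10, due 18, lateness -8
#121: 10→21, due 22, lateness -1
#128: 21→26, due 41, lateness -15
#107: 26→41, due 45, lateness -4
#100: 41→50, due 46, lateness 4
Maximum = 4.
LPT (decreasing processing time): #107 #121 #114 #100 #128.
#107: 0→15, due 45, lateness -30
#121: 15→26, due 22, lateness 4
#114: 26→36, due 18, lateness 18
#100: 36→45, due 46, lateness -1
#128: 45→50, due 41, lateness 9
Maximum = 18.
Difference = 4 − 18 = -14.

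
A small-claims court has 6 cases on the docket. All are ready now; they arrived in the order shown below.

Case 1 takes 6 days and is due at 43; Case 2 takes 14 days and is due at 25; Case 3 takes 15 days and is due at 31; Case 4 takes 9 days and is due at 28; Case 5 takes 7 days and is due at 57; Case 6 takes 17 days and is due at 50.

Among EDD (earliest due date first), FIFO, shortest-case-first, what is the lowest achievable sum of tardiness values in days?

30

EDD (increasing due date): Case 2 Case 4 Case 3 Case 1 Case 6 Case 5.
Case 2: 0→14, due 25, tardiness 0
Case 4: 14→23, due 28, tardiness 0
Case 3: 23→38, due 31, tardiness 7
Case 1: 38→44, due 43, tardiness 1
Case 6: 44→61, due 50, tardiness 11
Case 5: 61→68, due 57, tardiness 11
Sum = 0+0+7+1+11+11 = 30.
FIFO (arrival order): Case 1 Case 2 Case 3 Case 4 Case 5 Case 6.
Case 1: 0→6, due 43, tardiness 0
Case 2: 6→20, due 25, tardiness 0
Case 3: 20→35, due 31, tardiness 4
Case 4: 35→44, due 28, tardiness 16
Case 5: 44→51, due 57, tardiness 0
Case 6: 51→68, due 50, tardiness 18
Sum = 0+0+4+16+0+18 = 38.
SPT (increasing processing time): Case 1 Case 5 Case 4 Case 2 Case 3 Case 6.
Case 1: 0→6, due 43, tardiness 0
Case 5: 6→13, due 57, tardiness 0
Case 4: 13→22, due 28, tardiness 0
Case 2: 22→36, due 25, tardiness 11
Case 3: 36→51, due 31, tardiness 20
Case 6: 51→68, due 50, tardiness 18
Sum = 0+0+0+11+20+18 = 49.
EDD 30, FIFO 38, SPT 49 → minimum 30.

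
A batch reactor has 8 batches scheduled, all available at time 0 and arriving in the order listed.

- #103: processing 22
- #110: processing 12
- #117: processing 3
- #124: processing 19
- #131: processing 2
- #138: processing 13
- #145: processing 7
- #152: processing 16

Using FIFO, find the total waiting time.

FIFO (arrival order): #103 #110 #117 #124 #131 #138 #145 #152.
#103: waits 0, runs 0→22
#110: waits 22, runs 22→34
#117: waits 34, runs 34→37
#124: waits 37, runs 37→56
#131: waits 56, runs 56→58
#138: waits 58, runs 58→71
#145: waits 71, runs 71→78
#152: waits 78, runs 78→94
Sum = 0+22+34+37+56+58+71+78 = 356.

356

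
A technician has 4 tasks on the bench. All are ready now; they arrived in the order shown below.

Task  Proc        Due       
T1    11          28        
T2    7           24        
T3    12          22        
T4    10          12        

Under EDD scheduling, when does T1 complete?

EDD (increasing due date): T4 T3 T2 T1.
T4: 0→10
T3: 10→22
T2: 22→29
T1: 29→40

40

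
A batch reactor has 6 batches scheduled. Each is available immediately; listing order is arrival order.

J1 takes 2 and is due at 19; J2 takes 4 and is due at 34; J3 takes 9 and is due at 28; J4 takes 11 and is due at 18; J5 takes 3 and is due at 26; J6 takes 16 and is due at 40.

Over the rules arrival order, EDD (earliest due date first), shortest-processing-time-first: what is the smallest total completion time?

FIFO (arrival order): J1 J2 J3 J4 J5 J6.
J1: 0→2
J2: 2→6
J3: 6→15
J4: 15→26
J5: 26→29
J6: 29→45
Sum = 2+6+15+26+29+45 = 123.
EDD (increasing due date): J4 J1 J5 J3 J2 J6.
J4: 0→11
J1: 11→13
J5: 13→16
J3: 16→25
J2: 25→29
J6: 29→45
Sum = 11+13+16+25+29+45 = 139.
SPT (increasing processing time): J1 J5 J2 J3 J4 J6.
J1: 0→2
J5: 2→5
J2: 5→9
J3: 9→18
J4: 18→29
J6: 29→45
Sum = 2+5+9+18+29+45 = 108.
FIFO 123, EDD 139, SPT 108 → minimum 108.

108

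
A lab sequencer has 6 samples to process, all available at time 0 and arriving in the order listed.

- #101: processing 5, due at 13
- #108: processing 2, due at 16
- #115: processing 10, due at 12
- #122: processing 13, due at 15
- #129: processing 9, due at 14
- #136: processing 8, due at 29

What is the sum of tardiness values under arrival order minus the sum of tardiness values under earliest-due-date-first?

FIFO (arrival order): #101 #108 #115 #122 #129 #136.
#101: 0→5, due 13, tardiness 0
#108: 5→7, due 16, tardiness 0
#115: 7→17, due 12, tardiness 5
#122: 17→30, due 15, tardiness 15
#129: 30→39, due 14, tardiness 25
#136: 39→47, due 29, tardiness 18
Sum = 0+0+5+15+25+18 = 63.
EDD (increasing due date): #115 #101 #129 #122 #108 #136.
#115: 0→10, due 12, tardiness 0
#101: 10→15, due 13, tardiness 2
#129: 15→24, due 14, tardiness 10
#122: 24→37, due 15, tardiness 22
#108: 37→39, due 16, tardiness 23
#136: 39→47, due 29, tardiness 18
Sum = 0+2+10+22+23+18 = 75.
Difference = 63 − 75 = -12.

-12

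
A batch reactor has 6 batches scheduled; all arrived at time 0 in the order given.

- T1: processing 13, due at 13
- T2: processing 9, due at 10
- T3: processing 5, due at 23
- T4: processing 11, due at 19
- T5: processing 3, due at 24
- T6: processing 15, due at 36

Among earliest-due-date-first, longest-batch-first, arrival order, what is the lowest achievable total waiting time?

141

EDD (increasing due date): T2 T1 T4 T3 T5 T6.
T2: waits 0, runs 0→9
T1: waits 9, runs 9→22
T4: waits 22, runs 22→33
T3: waits 33, runs 33→38
T5: waits 38, runs 38→41
T6: waits 41, runs 41→56
Sum = 0+9+22+33+38+41 = 143.
LPT (decreasing processing time): T6 T1 T4 T2 T3 T5.
T6: waits 0, runs 0→15
T1: waits 15, runs 15→28
T4: waits 28, runs 28→39
T2: waits 39, runs 39→48
T3: waits 48, runs 48→53
T5: waits 53, runs 53→56
Sum = 0+15+28+39+48+53 = 183.
FIFO (arrival order): T1 T2 T3 T4 T5 T6.
T1: waits 0, runs 0→13
T2: waits 13, runs 13→22
T3: waits 22, runs 22→27
T4: waits 27, runs 27→38
T5: waits 38, runs 38→41
T6: waits 41, runs 41→56
Sum = 0+13+22+27+38+41 = 141.
EDD 143, LPT 183, FIFO 141 → minimum 141.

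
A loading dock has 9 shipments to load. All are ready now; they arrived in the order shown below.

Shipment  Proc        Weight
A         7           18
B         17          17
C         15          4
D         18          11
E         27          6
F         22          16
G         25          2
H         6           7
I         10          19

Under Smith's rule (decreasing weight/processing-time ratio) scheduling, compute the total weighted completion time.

4568

WSPT (decreasing weight/processing-time ratio): A I H B F D C E G.
A: finishes 7, weight 18, w·C = 126
I: finishes 17, weight 19, w·C = 323
H: finishes 23, weight 7, w·C = 161
B: finishes 40, weight 17, w·C = 680
F: finishes 62, weight 16, w·C = 992
D: finishes 80, weight 11, w·C = 880
C: finishes 95, weight 4, w·C = 380
E: finishes 122, weight 6, w·C = 732
G: finishes 147, weight 2, w·C = 294
Sum = 126+323+161+680+992+880+380+732+294 = 4568.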